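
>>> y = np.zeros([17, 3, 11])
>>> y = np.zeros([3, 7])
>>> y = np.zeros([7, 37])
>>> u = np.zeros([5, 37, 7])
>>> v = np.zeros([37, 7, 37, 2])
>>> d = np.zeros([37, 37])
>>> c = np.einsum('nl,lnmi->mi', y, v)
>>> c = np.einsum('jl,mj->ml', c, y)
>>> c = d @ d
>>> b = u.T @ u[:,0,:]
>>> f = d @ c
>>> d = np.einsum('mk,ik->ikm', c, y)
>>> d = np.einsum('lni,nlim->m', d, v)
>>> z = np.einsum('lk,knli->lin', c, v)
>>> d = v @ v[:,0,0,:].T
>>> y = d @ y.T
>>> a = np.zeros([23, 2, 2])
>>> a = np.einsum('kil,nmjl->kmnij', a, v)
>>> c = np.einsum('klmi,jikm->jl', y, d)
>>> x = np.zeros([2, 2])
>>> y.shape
(37, 7, 37, 7)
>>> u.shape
(5, 37, 7)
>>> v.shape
(37, 7, 37, 2)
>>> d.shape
(37, 7, 37, 37)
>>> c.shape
(37, 7)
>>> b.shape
(7, 37, 7)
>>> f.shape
(37, 37)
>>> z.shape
(37, 2, 7)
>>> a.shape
(23, 7, 37, 2, 37)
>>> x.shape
(2, 2)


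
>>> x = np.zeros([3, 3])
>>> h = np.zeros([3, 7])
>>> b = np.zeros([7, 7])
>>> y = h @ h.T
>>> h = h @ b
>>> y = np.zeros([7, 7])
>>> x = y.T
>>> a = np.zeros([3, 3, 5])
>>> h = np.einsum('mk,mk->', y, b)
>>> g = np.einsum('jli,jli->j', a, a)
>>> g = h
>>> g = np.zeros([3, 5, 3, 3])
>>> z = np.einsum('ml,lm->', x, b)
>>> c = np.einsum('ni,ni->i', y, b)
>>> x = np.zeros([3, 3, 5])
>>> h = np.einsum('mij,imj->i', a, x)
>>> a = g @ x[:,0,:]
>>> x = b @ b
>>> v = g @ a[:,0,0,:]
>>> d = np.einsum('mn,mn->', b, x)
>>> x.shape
(7, 7)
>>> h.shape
(3,)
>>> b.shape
(7, 7)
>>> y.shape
(7, 7)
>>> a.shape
(3, 5, 3, 5)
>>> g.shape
(3, 5, 3, 3)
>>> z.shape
()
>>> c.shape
(7,)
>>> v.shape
(3, 5, 3, 5)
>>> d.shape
()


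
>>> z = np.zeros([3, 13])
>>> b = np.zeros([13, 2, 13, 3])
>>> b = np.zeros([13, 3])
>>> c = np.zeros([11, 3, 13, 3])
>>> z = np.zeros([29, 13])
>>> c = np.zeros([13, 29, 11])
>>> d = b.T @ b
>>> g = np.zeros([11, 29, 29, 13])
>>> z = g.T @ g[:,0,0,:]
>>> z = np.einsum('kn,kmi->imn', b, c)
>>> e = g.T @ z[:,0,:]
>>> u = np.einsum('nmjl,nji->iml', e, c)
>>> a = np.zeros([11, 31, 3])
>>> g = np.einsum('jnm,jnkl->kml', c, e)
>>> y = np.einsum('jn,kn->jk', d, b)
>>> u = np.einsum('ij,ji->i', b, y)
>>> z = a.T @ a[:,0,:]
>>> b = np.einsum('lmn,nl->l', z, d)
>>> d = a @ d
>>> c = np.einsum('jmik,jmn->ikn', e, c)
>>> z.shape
(3, 31, 3)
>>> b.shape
(3,)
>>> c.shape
(29, 3, 11)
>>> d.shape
(11, 31, 3)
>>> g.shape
(29, 11, 3)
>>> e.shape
(13, 29, 29, 3)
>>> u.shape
(13,)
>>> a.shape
(11, 31, 3)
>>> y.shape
(3, 13)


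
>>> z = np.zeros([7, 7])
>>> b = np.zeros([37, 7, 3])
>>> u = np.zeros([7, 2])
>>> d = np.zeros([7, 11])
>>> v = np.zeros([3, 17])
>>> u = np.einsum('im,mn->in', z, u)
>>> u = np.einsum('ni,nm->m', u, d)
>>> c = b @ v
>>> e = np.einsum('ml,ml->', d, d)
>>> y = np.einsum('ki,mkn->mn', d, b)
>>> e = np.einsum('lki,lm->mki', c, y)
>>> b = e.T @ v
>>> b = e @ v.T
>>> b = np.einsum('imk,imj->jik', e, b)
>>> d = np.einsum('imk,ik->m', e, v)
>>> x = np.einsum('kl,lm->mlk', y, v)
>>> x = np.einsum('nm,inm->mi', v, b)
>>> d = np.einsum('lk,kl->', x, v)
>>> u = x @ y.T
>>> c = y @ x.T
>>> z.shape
(7, 7)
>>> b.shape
(3, 3, 17)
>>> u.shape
(17, 37)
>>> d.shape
()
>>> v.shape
(3, 17)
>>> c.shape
(37, 17)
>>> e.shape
(3, 7, 17)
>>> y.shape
(37, 3)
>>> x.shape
(17, 3)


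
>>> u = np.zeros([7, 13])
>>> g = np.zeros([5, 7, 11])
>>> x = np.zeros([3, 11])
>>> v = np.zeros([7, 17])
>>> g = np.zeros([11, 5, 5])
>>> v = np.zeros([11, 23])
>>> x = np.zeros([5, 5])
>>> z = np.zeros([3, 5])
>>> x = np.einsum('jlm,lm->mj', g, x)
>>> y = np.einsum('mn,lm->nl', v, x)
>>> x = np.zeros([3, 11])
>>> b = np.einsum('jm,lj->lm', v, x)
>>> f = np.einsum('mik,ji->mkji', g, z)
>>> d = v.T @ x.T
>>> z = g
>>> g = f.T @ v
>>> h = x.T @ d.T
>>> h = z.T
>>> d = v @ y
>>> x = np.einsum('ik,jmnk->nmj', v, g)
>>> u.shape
(7, 13)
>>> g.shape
(5, 3, 5, 23)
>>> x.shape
(5, 3, 5)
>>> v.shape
(11, 23)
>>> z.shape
(11, 5, 5)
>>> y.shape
(23, 5)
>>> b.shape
(3, 23)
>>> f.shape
(11, 5, 3, 5)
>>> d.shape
(11, 5)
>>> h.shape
(5, 5, 11)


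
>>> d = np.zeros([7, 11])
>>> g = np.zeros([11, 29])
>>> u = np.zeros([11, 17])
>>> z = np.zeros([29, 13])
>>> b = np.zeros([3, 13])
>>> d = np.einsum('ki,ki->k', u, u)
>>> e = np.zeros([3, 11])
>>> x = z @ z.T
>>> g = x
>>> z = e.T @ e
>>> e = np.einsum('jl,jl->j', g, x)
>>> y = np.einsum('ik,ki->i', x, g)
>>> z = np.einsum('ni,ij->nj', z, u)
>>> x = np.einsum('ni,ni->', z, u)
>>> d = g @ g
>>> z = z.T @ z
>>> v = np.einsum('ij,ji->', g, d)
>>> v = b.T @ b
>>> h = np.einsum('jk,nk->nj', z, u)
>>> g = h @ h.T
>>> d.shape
(29, 29)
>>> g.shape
(11, 11)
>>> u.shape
(11, 17)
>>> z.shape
(17, 17)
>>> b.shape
(3, 13)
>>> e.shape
(29,)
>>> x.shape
()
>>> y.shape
(29,)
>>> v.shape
(13, 13)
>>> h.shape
(11, 17)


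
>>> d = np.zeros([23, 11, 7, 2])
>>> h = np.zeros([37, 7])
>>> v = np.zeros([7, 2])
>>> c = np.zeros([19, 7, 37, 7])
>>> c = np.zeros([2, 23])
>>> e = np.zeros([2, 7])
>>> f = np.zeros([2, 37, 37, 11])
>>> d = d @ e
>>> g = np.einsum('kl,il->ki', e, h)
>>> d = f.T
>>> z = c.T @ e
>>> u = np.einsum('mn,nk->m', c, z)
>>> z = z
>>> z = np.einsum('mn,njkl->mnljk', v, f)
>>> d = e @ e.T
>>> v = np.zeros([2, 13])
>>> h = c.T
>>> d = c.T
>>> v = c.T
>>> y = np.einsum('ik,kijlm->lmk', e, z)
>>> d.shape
(23, 2)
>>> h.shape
(23, 2)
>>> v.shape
(23, 2)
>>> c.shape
(2, 23)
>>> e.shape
(2, 7)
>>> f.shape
(2, 37, 37, 11)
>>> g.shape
(2, 37)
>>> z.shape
(7, 2, 11, 37, 37)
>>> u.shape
(2,)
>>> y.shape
(37, 37, 7)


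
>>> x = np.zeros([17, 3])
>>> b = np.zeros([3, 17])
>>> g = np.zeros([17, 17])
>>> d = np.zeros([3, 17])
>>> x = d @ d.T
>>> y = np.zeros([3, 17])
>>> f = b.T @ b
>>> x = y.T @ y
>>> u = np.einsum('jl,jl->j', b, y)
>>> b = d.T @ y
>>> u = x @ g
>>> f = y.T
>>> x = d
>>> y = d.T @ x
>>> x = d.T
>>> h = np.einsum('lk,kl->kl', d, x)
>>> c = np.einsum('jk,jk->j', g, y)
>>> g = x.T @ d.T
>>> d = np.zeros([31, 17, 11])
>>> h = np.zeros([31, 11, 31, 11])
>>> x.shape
(17, 3)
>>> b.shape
(17, 17)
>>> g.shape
(3, 3)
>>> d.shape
(31, 17, 11)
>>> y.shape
(17, 17)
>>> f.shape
(17, 3)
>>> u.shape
(17, 17)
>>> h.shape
(31, 11, 31, 11)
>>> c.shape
(17,)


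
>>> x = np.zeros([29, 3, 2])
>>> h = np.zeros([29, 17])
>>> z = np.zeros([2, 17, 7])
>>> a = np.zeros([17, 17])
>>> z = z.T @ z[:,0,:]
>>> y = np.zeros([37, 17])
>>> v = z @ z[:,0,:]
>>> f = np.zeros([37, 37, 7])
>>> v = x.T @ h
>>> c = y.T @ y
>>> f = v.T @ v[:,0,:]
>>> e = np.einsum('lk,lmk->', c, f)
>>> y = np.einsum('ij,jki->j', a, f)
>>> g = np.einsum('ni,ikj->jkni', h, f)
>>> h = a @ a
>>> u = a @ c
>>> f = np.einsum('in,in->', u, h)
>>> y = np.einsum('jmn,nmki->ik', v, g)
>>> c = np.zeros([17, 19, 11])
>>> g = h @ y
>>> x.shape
(29, 3, 2)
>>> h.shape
(17, 17)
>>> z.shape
(7, 17, 7)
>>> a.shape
(17, 17)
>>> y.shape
(17, 29)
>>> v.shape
(2, 3, 17)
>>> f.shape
()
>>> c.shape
(17, 19, 11)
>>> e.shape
()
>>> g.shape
(17, 29)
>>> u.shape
(17, 17)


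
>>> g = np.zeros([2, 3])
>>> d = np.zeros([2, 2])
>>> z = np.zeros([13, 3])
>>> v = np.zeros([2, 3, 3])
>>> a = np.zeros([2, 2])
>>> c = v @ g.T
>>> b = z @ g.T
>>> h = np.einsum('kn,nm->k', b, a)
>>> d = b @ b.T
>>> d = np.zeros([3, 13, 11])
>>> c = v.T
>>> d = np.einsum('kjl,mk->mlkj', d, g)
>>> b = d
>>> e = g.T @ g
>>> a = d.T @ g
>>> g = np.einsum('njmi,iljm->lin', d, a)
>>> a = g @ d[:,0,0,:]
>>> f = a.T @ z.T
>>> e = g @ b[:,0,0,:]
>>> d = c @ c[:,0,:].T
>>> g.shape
(3, 13, 2)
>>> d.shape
(3, 3, 3)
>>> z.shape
(13, 3)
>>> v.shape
(2, 3, 3)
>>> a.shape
(3, 13, 13)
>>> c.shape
(3, 3, 2)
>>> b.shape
(2, 11, 3, 13)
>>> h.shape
(13,)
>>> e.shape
(3, 13, 13)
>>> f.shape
(13, 13, 13)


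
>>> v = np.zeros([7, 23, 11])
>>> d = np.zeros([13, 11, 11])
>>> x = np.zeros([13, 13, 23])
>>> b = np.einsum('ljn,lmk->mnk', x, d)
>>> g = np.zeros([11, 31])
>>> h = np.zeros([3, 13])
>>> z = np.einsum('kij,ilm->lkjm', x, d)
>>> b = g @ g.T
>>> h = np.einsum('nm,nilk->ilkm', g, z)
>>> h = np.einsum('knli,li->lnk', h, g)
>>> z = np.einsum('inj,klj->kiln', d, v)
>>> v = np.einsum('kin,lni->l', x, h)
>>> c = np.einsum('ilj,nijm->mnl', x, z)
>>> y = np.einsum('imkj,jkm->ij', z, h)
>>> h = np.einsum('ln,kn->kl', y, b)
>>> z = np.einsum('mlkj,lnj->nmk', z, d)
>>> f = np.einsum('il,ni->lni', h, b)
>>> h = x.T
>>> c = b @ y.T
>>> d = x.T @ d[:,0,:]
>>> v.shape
(11,)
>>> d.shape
(23, 13, 11)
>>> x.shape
(13, 13, 23)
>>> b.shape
(11, 11)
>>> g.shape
(11, 31)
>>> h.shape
(23, 13, 13)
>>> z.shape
(11, 7, 23)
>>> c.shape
(11, 7)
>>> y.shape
(7, 11)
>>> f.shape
(7, 11, 11)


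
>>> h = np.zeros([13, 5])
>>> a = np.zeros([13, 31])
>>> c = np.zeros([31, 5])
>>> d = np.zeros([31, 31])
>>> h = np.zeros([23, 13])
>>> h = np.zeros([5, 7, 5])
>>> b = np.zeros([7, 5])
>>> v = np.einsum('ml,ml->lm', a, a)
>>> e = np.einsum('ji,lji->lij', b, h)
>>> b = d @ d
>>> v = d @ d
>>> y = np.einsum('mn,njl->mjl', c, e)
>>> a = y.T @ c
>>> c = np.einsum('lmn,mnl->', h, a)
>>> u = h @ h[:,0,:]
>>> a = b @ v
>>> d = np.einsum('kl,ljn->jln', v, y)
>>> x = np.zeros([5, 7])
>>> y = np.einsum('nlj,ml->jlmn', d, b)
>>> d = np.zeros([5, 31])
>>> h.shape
(5, 7, 5)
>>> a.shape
(31, 31)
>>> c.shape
()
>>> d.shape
(5, 31)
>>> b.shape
(31, 31)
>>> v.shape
(31, 31)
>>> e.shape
(5, 5, 7)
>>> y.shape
(7, 31, 31, 5)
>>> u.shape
(5, 7, 5)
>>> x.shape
(5, 7)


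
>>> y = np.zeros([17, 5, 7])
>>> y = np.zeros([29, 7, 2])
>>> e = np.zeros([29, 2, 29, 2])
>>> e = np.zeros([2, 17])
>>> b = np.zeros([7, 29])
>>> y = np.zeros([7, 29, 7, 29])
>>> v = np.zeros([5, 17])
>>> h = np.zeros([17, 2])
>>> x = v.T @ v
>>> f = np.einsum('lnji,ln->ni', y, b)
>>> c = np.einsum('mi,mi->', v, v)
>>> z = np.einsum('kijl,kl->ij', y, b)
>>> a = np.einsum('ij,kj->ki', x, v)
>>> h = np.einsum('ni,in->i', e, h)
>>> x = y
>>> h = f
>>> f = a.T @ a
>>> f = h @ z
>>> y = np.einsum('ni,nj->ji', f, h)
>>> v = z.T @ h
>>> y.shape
(29, 7)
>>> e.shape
(2, 17)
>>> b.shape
(7, 29)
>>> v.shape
(7, 29)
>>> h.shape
(29, 29)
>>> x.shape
(7, 29, 7, 29)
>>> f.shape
(29, 7)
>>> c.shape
()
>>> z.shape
(29, 7)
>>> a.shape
(5, 17)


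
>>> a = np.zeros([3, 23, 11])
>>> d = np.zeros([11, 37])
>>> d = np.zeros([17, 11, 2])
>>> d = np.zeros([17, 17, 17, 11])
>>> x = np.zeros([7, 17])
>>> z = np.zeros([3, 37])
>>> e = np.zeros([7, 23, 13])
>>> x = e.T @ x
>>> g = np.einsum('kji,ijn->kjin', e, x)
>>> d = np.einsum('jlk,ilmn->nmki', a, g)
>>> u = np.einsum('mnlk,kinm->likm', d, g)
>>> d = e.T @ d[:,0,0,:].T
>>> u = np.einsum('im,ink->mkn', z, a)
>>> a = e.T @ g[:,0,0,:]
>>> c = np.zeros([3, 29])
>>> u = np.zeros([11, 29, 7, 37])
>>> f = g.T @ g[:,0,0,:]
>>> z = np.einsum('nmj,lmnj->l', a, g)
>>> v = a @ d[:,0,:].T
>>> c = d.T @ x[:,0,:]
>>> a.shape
(13, 23, 17)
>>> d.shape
(13, 23, 17)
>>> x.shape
(13, 23, 17)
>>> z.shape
(7,)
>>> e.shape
(7, 23, 13)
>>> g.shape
(7, 23, 13, 17)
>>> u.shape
(11, 29, 7, 37)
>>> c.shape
(17, 23, 17)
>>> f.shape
(17, 13, 23, 17)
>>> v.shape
(13, 23, 13)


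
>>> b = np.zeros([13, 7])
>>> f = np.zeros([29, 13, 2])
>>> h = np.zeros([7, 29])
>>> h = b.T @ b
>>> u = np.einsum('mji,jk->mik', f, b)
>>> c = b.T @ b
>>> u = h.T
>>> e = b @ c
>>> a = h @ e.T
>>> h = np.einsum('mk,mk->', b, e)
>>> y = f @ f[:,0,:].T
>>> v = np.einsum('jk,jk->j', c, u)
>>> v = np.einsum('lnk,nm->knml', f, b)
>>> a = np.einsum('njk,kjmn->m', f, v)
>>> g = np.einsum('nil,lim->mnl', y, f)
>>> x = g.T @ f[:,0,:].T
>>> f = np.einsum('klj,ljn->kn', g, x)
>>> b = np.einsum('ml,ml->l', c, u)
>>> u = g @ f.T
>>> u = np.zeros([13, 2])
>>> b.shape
(7,)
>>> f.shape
(2, 29)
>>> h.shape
()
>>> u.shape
(13, 2)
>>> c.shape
(7, 7)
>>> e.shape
(13, 7)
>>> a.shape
(7,)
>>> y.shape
(29, 13, 29)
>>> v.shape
(2, 13, 7, 29)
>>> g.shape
(2, 29, 29)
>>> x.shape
(29, 29, 29)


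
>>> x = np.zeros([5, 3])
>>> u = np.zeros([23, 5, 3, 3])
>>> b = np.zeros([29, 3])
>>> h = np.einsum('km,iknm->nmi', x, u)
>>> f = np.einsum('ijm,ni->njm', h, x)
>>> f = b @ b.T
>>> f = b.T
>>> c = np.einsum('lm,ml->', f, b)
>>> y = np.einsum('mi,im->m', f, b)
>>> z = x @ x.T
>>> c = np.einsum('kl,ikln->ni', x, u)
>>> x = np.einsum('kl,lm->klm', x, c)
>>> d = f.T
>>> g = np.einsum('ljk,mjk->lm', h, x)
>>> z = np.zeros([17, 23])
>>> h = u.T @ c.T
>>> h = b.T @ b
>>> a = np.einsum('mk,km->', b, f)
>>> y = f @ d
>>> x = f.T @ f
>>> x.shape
(29, 29)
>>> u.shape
(23, 5, 3, 3)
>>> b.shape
(29, 3)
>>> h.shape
(3, 3)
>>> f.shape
(3, 29)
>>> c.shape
(3, 23)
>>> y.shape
(3, 3)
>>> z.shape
(17, 23)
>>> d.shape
(29, 3)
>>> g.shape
(3, 5)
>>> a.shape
()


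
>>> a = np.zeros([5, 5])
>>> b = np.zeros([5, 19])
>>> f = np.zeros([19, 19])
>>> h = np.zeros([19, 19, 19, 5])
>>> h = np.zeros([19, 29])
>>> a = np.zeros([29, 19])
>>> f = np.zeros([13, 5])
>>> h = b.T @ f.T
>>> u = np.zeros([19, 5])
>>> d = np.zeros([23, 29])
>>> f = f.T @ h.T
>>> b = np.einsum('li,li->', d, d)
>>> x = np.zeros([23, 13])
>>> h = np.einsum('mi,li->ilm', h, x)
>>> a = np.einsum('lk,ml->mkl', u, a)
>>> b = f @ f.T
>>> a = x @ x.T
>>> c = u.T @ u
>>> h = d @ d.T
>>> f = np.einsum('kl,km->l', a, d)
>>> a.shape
(23, 23)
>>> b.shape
(5, 5)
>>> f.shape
(23,)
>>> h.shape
(23, 23)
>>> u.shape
(19, 5)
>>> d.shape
(23, 29)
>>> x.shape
(23, 13)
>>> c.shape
(5, 5)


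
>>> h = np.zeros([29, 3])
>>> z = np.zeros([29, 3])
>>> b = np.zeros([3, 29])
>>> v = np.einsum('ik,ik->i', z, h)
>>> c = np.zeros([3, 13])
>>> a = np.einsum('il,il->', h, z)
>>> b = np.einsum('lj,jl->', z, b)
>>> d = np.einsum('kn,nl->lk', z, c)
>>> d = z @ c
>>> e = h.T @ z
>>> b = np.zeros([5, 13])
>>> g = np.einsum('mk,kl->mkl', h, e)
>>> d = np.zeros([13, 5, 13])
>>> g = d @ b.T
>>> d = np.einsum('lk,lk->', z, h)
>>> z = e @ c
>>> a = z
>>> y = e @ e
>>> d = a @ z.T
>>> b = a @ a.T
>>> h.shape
(29, 3)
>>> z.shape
(3, 13)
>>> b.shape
(3, 3)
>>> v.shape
(29,)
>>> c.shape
(3, 13)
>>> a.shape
(3, 13)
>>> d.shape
(3, 3)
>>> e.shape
(3, 3)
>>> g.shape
(13, 5, 5)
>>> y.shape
(3, 3)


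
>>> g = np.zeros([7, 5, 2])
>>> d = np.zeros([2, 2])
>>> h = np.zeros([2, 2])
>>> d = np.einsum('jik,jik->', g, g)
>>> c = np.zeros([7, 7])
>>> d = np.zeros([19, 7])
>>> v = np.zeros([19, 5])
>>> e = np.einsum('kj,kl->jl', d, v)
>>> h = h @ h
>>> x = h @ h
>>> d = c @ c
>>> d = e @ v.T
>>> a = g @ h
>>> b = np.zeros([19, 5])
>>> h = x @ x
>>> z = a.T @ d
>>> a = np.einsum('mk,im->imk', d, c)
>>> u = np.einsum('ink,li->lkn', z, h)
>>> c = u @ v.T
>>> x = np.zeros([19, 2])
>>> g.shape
(7, 5, 2)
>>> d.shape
(7, 19)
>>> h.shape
(2, 2)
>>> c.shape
(2, 19, 19)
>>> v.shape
(19, 5)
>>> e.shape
(7, 5)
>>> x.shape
(19, 2)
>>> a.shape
(7, 7, 19)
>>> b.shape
(19, 5)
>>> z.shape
(2, 5, 19)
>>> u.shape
(2, 19, 5)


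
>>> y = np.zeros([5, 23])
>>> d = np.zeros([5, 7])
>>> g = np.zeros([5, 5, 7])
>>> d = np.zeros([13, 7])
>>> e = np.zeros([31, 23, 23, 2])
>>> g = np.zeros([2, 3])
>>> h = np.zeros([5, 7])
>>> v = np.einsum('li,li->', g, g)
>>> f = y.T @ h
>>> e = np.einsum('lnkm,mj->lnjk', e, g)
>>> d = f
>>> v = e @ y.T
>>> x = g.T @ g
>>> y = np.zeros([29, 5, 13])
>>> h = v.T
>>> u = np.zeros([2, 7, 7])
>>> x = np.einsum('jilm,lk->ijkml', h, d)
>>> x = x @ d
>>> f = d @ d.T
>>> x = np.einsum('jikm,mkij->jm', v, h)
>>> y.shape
(29, 5, 13)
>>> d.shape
(23, 7)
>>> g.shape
(2, 3)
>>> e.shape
(31, 23, 3, 23)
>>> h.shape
(5, 3, 23, 31)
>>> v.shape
(31, 23, 3, 5)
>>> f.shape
(23, 23)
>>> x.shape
(31, 5)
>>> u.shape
(2, 7, 7)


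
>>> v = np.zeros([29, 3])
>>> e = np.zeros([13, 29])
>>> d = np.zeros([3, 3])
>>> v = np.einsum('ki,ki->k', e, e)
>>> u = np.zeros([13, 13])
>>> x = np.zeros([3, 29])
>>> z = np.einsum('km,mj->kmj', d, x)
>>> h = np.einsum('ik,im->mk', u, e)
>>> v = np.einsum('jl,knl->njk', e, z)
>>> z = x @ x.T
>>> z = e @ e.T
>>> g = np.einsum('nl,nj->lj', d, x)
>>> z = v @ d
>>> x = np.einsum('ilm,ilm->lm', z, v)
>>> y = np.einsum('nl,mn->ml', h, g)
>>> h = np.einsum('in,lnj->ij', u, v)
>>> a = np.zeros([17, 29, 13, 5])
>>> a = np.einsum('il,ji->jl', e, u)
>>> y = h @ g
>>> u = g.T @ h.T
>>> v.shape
(3, 13, 3)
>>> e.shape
(13, 29)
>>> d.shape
(3, 3)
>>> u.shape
(29, 13)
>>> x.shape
(13, 3)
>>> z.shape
(3, 13, 3)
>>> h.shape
(13, 3)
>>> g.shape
(3, 29)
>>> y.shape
(13, 29)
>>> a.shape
(13, 29)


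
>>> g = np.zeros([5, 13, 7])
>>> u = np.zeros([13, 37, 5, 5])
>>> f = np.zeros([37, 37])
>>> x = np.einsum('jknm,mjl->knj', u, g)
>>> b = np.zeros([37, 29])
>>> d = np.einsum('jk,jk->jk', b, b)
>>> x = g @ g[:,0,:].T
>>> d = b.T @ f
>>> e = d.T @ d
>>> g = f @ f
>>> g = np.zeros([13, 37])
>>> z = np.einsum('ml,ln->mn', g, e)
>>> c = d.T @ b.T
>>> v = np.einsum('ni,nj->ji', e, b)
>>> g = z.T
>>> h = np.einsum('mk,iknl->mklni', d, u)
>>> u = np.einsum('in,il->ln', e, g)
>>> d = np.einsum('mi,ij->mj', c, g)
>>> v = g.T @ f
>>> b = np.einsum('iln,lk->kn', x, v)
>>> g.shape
(37, 13)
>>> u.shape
(13, 37)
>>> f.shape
(37, 37)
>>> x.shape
(5, 13, 5)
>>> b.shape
(37, 5)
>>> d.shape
(37, 13)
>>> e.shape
(37, 37)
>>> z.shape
(13, 37)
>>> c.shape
(37, 37)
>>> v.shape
(13, 37)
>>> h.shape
(29, 37, 5, 5, 13)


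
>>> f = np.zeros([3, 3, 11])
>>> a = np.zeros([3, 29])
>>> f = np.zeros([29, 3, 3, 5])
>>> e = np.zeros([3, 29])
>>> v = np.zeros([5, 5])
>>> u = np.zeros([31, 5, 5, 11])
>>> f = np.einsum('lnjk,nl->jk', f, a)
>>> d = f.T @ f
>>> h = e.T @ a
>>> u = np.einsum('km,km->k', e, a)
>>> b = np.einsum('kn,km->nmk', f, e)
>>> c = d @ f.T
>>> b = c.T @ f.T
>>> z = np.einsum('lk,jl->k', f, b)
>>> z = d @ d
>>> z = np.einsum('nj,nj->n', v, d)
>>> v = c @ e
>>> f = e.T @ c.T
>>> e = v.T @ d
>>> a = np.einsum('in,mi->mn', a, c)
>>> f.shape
(29, 5)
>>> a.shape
(5, 29)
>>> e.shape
(29, 5)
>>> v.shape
(5, 29)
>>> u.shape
(3,)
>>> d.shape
(5, 5)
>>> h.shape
(29, 29)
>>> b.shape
(3, 3)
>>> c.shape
(5, 3)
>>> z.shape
(5,)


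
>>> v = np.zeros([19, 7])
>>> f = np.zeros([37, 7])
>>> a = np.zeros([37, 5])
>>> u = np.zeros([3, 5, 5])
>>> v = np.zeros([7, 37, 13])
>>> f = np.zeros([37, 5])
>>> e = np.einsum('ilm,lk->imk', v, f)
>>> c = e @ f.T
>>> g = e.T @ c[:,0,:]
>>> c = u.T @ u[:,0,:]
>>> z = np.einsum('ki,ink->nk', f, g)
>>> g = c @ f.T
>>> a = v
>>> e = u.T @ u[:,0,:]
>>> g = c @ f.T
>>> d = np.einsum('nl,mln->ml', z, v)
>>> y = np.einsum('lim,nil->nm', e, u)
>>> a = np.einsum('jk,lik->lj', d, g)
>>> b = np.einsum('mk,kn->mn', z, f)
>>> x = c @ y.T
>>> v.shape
(7, 37, 13)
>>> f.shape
(37, 5)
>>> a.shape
(5, 7)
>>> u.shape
(3, 5, 5)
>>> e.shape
(5, 5, 5)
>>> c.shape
(5, 5, 5)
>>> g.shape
(5, 5, 37)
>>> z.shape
(13, 37)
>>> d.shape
(7, 37)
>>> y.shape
(3, 5)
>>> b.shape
(13, 5)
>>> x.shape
(5, 5, 3)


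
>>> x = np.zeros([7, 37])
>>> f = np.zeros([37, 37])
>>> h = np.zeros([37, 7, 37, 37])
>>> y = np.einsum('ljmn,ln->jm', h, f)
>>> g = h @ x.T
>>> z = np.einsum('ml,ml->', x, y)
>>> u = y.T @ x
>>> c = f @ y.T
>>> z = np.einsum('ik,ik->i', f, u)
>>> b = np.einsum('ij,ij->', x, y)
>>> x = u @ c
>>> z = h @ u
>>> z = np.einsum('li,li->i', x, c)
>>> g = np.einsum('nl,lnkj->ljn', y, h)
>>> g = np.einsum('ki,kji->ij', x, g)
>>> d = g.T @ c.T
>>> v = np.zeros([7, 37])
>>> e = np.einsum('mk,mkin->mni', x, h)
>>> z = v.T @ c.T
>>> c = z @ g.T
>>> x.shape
(37, 7)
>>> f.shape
(37, 37)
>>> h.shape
(37, 7, 37, 37)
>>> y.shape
(7, 37)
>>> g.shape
(7, 37)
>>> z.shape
(37, 37)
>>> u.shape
(37, 37)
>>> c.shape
(37, 7)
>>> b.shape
()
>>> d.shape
(37, 37)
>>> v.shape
(7, 37)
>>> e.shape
(37, 37, 37)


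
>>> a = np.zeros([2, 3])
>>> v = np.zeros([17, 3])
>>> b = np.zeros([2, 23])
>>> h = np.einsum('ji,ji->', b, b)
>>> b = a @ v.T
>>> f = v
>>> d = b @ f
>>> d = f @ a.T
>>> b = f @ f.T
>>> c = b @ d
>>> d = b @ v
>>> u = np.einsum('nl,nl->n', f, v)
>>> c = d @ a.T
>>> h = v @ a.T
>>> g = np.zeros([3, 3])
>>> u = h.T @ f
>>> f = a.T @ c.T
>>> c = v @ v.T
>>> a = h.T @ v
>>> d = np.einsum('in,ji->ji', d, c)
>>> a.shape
(2, 3)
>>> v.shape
(17, 3)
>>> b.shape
(17, 17)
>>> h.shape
(17, 2)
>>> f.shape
(3, 17)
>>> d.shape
(17, 17)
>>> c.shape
(17, 17)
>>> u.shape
(2, 3)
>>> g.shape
(3, 3)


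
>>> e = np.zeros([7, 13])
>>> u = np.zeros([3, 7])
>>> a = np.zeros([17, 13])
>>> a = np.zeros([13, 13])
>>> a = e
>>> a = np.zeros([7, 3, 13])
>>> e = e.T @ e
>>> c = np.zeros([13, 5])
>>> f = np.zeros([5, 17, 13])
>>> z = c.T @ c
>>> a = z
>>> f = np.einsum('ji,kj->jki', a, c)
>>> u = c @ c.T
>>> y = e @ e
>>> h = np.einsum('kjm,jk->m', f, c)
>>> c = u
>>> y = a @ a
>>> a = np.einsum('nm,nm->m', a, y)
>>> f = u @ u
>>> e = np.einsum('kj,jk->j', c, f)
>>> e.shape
(13,)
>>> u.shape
(13, 13)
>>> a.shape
(5,)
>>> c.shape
(13, 13)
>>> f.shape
(13, 13)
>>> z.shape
(5, 5)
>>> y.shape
(5, 5)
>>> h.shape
(5,)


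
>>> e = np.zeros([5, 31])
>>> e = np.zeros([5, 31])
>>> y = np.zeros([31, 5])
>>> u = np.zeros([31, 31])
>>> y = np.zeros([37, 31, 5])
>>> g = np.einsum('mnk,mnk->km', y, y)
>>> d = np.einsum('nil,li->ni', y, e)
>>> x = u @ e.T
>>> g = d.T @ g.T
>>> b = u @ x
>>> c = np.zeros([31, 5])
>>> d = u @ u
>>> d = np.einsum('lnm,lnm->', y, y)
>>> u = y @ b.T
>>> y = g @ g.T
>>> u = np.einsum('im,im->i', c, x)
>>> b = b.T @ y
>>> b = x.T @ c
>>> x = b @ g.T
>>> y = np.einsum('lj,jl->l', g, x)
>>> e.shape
(5, 31)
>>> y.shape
(31,)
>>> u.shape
(31,)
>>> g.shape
(31, 5)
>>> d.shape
()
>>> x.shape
(5, 31)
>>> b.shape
(5, 5)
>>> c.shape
(31, 5)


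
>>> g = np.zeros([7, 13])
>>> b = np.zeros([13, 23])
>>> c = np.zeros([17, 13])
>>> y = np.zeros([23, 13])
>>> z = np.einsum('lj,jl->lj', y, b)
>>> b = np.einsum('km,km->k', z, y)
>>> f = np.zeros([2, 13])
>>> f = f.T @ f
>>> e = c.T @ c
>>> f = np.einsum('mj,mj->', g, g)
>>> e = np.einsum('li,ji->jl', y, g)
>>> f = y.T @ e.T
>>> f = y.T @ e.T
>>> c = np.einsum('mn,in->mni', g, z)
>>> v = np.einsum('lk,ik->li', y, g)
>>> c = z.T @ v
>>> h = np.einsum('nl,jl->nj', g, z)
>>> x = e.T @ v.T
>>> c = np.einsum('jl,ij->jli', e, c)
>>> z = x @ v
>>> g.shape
(7, 13)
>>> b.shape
(23,)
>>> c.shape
(7, 23, 13)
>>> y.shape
(23, 13)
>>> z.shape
(23, 7)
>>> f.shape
(13, 7)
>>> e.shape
(7, 23)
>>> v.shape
(23, 7)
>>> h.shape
(7, 23)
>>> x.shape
(23, 23)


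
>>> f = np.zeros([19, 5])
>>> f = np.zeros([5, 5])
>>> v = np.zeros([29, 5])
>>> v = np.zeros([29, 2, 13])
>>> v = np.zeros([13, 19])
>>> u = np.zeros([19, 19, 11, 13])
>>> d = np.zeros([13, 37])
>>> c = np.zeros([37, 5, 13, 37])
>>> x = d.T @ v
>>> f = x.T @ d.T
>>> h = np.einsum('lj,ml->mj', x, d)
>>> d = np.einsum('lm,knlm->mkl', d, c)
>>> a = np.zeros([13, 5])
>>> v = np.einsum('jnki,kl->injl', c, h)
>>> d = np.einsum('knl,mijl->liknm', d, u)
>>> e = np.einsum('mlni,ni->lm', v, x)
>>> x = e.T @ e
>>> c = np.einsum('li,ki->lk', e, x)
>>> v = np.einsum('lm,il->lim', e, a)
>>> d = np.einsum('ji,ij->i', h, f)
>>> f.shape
(19, 13)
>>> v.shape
(5, 13, 37)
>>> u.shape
(19, 19, 11, 13)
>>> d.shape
(19,)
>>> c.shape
(5, 37)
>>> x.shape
(37, 37)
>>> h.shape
(13, 19)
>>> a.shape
(13, 5)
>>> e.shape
(5, 37)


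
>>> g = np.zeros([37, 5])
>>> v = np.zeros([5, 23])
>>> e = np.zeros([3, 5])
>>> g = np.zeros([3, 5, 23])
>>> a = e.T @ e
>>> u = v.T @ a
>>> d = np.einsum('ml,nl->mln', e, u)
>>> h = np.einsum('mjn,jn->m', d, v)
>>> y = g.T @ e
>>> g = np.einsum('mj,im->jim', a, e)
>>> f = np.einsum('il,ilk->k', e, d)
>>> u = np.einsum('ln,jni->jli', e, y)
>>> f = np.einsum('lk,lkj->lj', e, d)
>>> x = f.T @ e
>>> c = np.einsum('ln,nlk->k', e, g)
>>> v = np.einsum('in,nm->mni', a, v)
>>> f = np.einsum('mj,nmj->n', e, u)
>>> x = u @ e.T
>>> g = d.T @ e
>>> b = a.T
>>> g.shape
(23, 5, 5)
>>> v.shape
(23, 5, 5)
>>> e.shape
(3, 5)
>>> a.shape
(5, 5)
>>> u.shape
(23, 3, 5)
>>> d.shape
(3, 5, 23)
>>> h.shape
(3,)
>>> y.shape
(23, 5, 5)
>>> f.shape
(23,)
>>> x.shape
(23, 3, 3)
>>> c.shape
(5,)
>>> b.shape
(5, 5)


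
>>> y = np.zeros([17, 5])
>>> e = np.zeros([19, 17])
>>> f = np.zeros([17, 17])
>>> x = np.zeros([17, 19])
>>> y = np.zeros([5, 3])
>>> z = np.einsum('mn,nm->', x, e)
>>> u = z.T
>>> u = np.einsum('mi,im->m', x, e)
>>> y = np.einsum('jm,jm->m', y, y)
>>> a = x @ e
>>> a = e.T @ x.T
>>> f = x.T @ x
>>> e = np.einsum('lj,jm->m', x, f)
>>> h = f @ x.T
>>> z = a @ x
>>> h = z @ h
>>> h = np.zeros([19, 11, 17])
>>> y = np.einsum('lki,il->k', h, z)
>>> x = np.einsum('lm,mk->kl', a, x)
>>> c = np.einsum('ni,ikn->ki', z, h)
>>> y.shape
(11,)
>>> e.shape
(19,)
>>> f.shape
(19, 19)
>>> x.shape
(19, 17)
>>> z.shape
(17, 19)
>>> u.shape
(17,)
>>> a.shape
(17, 17)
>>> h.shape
(19, 11, 17)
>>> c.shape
(11, 19)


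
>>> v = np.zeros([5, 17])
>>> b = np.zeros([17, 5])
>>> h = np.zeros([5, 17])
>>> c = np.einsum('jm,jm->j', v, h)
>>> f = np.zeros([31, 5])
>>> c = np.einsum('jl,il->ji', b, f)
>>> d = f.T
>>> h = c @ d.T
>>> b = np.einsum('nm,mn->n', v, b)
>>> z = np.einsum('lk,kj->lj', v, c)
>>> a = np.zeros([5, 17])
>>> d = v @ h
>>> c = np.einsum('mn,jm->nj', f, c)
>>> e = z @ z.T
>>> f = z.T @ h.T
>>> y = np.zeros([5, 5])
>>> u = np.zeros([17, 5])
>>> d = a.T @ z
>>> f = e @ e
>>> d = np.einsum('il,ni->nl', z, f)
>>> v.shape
(5, 17)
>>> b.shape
(5,)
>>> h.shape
(17, 5)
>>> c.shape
(5, 17)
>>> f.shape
(5, 5)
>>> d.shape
(5, 31)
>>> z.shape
(5, 31)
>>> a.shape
(5, 17)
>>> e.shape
(5, 5)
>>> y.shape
(5, 5)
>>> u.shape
(17, 5)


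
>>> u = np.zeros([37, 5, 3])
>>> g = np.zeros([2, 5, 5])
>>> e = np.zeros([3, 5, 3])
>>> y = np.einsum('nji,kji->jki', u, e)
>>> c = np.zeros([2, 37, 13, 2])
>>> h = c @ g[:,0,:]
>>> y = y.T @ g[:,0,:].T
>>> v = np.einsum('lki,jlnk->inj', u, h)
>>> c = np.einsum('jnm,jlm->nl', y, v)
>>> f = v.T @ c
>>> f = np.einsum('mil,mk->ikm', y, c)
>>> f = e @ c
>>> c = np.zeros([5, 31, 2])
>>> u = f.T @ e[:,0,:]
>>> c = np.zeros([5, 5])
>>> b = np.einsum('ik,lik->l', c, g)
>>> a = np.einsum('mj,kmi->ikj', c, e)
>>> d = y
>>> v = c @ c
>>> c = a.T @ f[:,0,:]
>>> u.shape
(13, 5, 3)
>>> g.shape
(2, 5, 5)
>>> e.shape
(3, 5, 3)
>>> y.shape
(3, 3, 2)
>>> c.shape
(5, 3, 13)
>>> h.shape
(2, 37, 13, 5)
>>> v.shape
(5, 5)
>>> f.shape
(3, 5, 13)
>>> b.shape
(2,)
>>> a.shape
(3, 3, 5)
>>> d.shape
(3, 3, 2)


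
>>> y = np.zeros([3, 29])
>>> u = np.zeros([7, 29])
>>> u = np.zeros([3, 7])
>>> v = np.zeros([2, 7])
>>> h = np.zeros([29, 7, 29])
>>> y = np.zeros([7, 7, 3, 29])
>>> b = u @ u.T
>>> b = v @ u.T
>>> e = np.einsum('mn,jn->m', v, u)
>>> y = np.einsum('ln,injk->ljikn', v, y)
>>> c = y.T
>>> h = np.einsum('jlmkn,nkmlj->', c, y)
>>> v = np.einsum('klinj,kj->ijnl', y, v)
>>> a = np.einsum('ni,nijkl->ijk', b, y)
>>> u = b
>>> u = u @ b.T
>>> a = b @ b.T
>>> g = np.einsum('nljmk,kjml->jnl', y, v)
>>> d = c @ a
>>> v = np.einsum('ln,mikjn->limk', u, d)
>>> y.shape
(2, 3, 7, 29, 7)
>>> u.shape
(2, 2)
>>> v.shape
(2, 29, 7, 7)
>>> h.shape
()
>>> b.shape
(2, 3)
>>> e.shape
(2,)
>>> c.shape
(7, 29, 7, 3, 2)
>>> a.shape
(2, 2)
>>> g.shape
(7, 2, 3)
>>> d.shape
(7, 29, 7, 3, 2)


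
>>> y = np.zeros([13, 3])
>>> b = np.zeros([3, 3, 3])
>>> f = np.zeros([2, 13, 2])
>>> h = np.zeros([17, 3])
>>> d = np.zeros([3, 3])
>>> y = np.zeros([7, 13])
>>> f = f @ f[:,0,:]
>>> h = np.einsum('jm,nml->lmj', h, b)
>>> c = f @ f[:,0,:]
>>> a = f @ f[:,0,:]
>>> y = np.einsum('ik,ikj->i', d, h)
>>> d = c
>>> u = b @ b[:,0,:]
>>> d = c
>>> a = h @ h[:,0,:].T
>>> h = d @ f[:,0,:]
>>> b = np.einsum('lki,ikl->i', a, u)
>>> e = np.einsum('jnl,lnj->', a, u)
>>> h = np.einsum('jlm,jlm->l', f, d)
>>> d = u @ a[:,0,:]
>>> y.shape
(3,)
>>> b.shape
(3,)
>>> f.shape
(2, 13, 2)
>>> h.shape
(13,)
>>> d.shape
(3, 3, 3)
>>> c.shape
(2, 13, 2)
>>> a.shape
(3, 3, 3)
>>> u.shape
(3, 3, 3)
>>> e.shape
()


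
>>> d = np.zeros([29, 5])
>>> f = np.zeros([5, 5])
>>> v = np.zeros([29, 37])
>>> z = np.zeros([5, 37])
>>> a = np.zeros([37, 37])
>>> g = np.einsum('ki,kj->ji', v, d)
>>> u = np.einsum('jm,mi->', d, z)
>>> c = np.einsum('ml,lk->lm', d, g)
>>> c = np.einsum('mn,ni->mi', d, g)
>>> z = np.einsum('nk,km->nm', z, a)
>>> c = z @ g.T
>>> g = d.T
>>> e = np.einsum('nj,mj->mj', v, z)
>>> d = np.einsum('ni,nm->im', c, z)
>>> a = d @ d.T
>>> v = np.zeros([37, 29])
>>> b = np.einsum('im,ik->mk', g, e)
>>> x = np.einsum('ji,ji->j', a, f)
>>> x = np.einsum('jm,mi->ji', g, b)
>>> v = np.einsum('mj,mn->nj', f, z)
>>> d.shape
(5, 37)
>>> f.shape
(5, 5)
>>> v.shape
(37, 5)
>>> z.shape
(5, 37)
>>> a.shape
(5, 5)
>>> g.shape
(5, 29)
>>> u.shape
()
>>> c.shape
(5, 5)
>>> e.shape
(5, 37)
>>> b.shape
(29, 37)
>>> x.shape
(5, 37)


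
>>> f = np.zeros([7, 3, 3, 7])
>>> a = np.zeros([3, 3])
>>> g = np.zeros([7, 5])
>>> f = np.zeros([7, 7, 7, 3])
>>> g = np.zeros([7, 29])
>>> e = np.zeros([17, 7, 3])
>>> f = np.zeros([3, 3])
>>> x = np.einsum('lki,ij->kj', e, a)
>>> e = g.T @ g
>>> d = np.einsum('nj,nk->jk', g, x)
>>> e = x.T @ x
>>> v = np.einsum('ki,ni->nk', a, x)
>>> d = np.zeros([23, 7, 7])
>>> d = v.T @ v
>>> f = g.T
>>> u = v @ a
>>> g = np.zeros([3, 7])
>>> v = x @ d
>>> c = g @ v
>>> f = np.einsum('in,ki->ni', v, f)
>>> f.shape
(3, 7)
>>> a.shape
(3, 3)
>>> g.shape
(3, 7)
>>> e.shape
(3, 3)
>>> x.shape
(7, 3)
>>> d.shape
(3, 3)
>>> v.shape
(7, 3)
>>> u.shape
(7, 3)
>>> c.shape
(3, 3)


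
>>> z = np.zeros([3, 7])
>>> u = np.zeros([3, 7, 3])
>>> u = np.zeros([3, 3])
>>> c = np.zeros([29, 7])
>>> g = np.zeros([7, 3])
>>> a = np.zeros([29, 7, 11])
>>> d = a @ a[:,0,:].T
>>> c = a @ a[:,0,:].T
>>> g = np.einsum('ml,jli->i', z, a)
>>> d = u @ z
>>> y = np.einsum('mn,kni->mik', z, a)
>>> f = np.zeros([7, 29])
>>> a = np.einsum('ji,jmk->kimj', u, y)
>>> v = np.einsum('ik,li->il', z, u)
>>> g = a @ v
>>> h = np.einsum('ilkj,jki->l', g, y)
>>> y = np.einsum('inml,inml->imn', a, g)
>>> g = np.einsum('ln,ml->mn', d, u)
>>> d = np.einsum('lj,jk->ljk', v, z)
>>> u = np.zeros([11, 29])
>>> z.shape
(3, 7)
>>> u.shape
(11, 29)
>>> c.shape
(29, 7, 29)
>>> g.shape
(3, 7)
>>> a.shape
(29, 3, 11, 3)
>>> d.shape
(3, 3, 7)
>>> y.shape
(29, 11, 3)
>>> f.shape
(7, 29)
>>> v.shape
(3, 3)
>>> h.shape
(3,)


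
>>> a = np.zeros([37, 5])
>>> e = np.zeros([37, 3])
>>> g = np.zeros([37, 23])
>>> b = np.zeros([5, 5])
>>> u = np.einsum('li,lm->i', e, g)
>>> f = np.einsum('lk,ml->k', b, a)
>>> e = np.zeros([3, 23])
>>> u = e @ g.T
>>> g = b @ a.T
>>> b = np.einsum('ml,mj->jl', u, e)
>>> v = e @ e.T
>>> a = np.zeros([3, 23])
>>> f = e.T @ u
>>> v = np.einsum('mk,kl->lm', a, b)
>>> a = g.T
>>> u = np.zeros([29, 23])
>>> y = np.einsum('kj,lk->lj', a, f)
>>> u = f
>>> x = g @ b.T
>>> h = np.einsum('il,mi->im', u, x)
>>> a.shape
(37, 5)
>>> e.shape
(3, 23)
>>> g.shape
(5, 37)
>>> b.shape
(23, 37)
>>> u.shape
(23, 37)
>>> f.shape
(23, 37)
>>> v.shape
(37, 3)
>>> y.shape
(23, 5)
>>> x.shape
(5, 23)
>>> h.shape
(23, 5)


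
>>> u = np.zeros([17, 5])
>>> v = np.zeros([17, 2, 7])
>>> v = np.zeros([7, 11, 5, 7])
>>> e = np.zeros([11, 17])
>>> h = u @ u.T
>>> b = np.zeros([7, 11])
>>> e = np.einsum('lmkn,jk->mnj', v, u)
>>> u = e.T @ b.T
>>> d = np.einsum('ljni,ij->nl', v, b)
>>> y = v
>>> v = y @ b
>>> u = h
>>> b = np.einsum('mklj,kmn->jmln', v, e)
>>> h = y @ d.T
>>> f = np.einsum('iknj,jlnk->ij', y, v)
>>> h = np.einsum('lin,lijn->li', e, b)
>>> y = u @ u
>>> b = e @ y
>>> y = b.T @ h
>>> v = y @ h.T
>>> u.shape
(17, 17)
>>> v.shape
(17, 7, 11)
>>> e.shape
(11, 7, 17)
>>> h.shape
(11, 7)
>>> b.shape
(11, 7, 17)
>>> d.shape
(5, 7)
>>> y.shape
(17, 7, 7)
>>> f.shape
(7, 7)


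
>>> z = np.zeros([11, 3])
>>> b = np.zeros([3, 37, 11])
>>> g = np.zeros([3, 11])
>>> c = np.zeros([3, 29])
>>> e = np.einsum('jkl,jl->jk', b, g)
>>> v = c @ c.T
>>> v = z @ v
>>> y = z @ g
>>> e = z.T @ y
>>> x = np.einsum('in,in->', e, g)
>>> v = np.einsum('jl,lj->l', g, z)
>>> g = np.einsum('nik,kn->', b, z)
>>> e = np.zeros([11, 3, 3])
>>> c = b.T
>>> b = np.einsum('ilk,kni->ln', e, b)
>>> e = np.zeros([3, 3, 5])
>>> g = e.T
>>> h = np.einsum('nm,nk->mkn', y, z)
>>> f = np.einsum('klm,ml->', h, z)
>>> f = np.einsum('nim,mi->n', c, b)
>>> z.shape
(11, 3)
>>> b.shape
(3, 37)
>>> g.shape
(5, 3, 3)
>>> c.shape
(11, 37, 3)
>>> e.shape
(3, 3, 5)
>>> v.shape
(11,)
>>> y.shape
(11, 11)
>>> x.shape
()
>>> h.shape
(11, 3, 11)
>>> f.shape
(11,)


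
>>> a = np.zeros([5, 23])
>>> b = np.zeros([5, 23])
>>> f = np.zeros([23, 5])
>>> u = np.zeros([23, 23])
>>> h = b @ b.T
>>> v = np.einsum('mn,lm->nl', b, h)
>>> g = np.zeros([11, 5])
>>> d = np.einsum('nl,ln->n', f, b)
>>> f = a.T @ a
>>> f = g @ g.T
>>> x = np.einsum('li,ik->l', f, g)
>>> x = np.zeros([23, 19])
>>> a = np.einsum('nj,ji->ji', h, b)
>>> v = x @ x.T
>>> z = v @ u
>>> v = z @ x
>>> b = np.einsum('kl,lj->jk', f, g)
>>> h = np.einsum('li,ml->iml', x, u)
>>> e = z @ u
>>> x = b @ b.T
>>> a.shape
(5, 23)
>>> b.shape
(5, 11)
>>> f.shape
(11, 11)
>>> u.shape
(23, 23)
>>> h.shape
(19, 23, 23)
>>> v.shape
(23, 19)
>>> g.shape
(11, 5)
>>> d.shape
(23,)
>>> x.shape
(5, 5)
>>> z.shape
(23, 23)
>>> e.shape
(23, 23)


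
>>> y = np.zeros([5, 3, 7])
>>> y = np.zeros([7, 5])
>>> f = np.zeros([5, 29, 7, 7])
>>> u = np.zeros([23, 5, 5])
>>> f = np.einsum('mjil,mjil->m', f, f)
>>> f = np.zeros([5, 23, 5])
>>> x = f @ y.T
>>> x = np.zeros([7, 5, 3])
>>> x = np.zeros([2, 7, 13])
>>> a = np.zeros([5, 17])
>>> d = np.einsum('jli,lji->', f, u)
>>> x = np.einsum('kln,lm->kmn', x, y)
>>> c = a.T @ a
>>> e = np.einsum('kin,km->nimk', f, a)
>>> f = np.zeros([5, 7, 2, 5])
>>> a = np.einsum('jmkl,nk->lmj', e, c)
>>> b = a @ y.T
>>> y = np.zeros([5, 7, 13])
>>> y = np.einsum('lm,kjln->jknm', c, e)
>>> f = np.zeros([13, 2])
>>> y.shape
(23, 5, 5, 17)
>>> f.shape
(13, 2)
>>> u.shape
(23, 5, 5)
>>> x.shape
(2, 5, 13)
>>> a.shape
(5, 23, 5)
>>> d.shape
()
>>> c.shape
(17, 17)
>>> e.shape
(5, 23, 17, 5)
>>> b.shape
(5, 23, 7)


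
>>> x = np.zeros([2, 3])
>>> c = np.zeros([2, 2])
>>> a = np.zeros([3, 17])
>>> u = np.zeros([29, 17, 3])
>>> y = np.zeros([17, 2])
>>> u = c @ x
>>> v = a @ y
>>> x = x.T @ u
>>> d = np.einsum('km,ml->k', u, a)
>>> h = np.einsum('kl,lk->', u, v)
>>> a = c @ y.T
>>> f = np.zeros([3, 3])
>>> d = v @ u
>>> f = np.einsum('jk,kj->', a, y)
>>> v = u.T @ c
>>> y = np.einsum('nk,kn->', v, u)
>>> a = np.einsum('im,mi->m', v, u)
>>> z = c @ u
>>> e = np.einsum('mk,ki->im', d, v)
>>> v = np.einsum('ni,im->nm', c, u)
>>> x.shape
(3, 3)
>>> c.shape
(2, 2)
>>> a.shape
(2,)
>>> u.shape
(2, 3)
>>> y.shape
()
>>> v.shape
(2, 3)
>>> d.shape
(3, 3)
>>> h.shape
()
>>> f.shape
()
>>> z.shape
(2, 3)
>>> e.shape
(2, 3)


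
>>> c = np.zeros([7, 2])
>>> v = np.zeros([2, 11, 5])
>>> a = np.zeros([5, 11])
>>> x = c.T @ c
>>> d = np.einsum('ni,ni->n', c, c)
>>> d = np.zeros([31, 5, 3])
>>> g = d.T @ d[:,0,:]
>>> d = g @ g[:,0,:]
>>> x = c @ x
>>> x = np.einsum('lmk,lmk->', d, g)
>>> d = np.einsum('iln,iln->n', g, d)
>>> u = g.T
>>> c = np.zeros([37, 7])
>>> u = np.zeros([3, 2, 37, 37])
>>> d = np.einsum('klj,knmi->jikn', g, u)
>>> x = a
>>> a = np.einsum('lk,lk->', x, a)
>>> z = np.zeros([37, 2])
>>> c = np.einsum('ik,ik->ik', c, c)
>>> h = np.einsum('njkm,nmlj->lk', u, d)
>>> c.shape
(37, 7)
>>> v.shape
(2, 11, 5)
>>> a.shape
()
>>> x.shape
(5, 11)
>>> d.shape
(3, 37, 3, 2)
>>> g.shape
(3, 5, 3)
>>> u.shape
(3, 2, 37, 37)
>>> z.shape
(37, 2)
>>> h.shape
(3, 37)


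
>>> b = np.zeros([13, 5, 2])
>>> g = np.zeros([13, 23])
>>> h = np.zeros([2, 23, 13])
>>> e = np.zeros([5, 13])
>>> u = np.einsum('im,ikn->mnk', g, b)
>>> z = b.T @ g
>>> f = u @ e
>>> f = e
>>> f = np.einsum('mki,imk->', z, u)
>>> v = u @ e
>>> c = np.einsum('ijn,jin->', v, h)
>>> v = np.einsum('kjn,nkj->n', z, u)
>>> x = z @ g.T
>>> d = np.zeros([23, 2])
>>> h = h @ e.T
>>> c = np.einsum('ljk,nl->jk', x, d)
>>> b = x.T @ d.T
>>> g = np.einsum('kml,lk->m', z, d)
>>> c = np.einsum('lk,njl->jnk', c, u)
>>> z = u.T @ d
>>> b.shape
(13, 5, 23)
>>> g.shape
(5,)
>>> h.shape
(2, 23, 5)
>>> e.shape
(5, 13)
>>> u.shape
(23, 2, 5)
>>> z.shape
(5, 2, 2)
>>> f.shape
()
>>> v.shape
(23,)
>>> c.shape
(2, 23, 13)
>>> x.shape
(2, 5, 13)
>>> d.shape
(23, 2)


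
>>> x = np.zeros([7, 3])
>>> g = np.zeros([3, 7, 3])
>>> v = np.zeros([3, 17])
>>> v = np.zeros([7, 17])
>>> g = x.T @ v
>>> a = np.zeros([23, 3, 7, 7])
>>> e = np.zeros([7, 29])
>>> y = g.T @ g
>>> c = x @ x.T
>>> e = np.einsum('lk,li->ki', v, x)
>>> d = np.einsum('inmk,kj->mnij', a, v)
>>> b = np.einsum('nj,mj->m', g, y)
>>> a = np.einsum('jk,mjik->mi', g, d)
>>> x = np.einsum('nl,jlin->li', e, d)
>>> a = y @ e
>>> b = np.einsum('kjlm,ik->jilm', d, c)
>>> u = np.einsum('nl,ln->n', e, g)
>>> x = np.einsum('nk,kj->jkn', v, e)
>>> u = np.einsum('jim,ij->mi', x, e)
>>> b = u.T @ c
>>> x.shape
(3, 17, 7)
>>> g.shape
(3, 17)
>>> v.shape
(7, 17)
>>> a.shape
(17, 3)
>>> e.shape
(17, 3)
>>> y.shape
(17, 17)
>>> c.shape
(7, 7)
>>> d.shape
(7, 3, 23, 17)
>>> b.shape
(17, 7)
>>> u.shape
(7, 17)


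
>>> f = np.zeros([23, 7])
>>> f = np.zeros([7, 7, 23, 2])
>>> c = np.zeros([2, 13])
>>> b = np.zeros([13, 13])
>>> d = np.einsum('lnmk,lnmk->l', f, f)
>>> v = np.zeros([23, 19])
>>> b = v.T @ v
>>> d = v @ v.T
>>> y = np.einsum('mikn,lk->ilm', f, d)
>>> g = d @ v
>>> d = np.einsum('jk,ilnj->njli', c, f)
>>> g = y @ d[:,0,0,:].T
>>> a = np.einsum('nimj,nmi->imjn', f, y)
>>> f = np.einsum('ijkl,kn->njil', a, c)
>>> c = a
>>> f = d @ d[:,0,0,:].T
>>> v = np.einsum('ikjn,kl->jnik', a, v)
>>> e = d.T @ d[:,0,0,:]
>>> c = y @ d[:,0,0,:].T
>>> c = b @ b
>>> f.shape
(23, 2, 7, 23)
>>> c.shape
(19, 19)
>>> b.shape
(19, 19)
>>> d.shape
(23, 2, 7, 7)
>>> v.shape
(2, 7, 7, 23)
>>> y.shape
(7, 23, 7)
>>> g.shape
(7, 23, 23)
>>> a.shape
(7, 23, 2, 7)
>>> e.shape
(7, 7, 2, 7)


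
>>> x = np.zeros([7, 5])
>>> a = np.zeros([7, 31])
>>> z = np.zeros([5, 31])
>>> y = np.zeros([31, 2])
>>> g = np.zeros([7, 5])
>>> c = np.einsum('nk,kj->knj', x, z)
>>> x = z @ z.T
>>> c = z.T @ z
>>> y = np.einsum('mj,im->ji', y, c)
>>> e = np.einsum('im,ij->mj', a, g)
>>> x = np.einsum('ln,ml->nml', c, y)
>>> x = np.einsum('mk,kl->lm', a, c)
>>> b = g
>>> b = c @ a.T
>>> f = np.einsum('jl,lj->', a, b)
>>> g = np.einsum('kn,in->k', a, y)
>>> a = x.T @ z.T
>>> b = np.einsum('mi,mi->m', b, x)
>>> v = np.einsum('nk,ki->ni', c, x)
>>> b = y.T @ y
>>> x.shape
(31, 7)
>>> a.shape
(7, 5)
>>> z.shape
(5, 31)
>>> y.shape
(2, 31)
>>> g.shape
(7,)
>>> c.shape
(31, 31)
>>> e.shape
(31, 5)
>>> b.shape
(31, 31)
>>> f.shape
()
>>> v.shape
(31, 7)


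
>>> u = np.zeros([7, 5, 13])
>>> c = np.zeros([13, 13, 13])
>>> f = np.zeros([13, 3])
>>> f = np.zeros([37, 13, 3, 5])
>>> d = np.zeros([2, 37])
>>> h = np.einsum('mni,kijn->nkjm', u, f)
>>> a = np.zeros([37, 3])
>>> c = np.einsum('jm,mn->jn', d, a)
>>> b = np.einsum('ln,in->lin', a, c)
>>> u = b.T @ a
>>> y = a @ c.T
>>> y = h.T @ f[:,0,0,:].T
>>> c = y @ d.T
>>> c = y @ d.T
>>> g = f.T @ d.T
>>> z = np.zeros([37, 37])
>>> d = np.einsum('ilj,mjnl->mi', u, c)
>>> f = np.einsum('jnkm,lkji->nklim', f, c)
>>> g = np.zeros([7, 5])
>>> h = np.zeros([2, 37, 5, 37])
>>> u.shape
(3, 2, 3)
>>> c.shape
(7, 3, 37, 2)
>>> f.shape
(13, 3, 7, 2, 5)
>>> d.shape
(7, 3)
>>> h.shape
(2, 37, 5, 37)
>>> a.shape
(37, 3)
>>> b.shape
(37, 2, 3)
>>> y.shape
(7, 3, 37, 37)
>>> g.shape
(7, 5)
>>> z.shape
(37, 37)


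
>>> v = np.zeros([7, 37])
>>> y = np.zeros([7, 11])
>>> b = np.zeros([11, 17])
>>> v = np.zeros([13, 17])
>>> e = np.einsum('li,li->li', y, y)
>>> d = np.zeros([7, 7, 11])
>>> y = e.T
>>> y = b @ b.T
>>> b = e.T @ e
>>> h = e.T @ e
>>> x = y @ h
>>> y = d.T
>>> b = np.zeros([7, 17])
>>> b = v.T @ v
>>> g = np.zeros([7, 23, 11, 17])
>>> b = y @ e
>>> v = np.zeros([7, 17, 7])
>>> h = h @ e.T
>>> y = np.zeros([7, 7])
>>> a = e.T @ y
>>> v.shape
(7, 17, 7)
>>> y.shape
(7, 7)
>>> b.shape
(11, 7, 11)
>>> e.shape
(7, 11)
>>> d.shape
(7, 7, 11)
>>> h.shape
(11, 7)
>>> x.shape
(11, 11)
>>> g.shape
(7, 23, 11, 17)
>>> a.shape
(11, 7)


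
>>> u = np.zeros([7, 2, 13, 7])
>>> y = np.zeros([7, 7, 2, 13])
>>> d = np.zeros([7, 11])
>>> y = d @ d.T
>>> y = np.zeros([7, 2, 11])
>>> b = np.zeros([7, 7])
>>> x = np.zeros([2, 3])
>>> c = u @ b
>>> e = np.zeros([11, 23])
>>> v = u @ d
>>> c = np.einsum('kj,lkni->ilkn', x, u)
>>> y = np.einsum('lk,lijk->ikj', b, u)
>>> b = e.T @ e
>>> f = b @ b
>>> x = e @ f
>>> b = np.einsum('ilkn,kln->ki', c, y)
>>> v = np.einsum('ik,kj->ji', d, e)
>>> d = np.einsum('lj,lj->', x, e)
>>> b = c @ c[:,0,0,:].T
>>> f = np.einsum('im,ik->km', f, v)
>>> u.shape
(7, 2, 13, 7)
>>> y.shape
(2, 7, 13)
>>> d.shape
()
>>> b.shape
(7, 7, 2, 7)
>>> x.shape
(11, 23)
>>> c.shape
(7, 7, 2, 13)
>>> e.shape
(11, 23)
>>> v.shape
(23, 7)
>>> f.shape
(7, 23)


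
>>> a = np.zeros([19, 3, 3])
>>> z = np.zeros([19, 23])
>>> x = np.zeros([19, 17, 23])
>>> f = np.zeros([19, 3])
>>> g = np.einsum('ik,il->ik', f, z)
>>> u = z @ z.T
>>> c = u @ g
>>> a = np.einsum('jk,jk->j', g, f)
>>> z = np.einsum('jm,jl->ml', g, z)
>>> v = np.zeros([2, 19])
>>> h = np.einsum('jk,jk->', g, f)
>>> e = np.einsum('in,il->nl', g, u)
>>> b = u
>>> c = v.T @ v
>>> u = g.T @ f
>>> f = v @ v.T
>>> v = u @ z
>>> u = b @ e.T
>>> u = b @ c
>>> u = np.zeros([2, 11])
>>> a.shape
(19,)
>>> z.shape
(3, 23)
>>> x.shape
(19, 17, 23)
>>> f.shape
(2, 2)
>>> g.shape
(19, 3)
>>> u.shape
(2, 11)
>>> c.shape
(19, 19)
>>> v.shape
(3, 23)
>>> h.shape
()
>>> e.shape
(3, 19)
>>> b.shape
(19, 19)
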